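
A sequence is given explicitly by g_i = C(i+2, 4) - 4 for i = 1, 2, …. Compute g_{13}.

C(15, 4) = 1365, so g_{13} = 1361.

1361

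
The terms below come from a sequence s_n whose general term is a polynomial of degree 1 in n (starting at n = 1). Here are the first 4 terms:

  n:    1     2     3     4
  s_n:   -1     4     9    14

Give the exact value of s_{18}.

1st diffs: 5, 5, 5 (constant).
So s_n = 5n - 6.
Evaluating at n = 18 gives s_{18} = 84.

84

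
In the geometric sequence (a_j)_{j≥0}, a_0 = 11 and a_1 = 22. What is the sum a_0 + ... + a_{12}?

Common ratio r = 2.
a_j = 11·2^(j-0).
S = 11·(2^13 - 1)/(2 - 1) = 11·(8192 - 1)/(1) = 90101.

90101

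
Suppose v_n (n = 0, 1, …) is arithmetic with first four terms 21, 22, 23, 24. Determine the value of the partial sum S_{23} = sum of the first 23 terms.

736

Common difference d = 1.
v_n = 21 + (n - 0)·1.
v_{22} = 43; S = 23·(21 + 43)/2 = 736.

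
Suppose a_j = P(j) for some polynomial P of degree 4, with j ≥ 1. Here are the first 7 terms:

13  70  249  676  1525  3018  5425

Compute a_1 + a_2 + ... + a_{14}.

1st diffs: 57, 179, 427, 849, 1493, 2407.
2nd diffs: 122, 248, 422, 644, 914.
3rd diffs: 126, 174, 222, 270.
4th diffs: 48, 48, 48 (constant).
Newton forward-difference form: a_j = 13 + 57·C(j-1,1) + 122·C(j-1,2) + 126·C(j-1,3) + 48·C(j-1,4).
Continuing: …, 9064, 14301, 21550, 31273, …, a_{14} = 80626.
Summing j = 1..14 (14 terms) gives 271999.

271999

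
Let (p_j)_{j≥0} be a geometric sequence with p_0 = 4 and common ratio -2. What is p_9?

p_j = 4·(-2)^(j-0).
p_9 = 4·(-2)^9 = -2048.

-2048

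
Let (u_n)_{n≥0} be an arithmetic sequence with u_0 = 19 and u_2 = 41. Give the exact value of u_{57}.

646

Common difference d = (41 - 19) / (2 - 0) = 11.
u_n = 19 + (n - 0)·11.
u_{57} = 19 + 57·11 = 646.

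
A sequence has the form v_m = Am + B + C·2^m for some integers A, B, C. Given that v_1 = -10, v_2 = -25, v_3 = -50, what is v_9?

-2600

Write the equations: A + B + 2C = -10; 2A + B + 4C = -25; 3A + B + 8C = -50.
Subtracting the first from the second: A + 2C = -15.
Subtracting the second from the third: A + 4C = -25.
Solving: C = -5, A = -5, then B = 5.
So v_m = -5·m + 5 + (-5)·2^m; at m=9 this is -2600.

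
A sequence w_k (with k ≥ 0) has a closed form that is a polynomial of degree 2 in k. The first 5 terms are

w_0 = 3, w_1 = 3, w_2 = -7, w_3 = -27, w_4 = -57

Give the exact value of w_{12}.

1st diffs: 0, -10, -20, -30.
2nd diffs: -10, -10, -10 (constant).
Newton forward-difference form: w_k = 3 + (-10)·C(k,2).
At k = 12: k = 12, so w_{12} = 3 - 660 = -657.

-657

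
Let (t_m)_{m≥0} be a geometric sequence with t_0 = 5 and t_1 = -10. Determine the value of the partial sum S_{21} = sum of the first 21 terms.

Common ratio r = -2.
t_m = 5·(-2)^(m-0).
S = 5·((-2)^21 - 1)/(-2 - 1) = 5·(-2097152 - 1)/(-3) = 3495255.

3495255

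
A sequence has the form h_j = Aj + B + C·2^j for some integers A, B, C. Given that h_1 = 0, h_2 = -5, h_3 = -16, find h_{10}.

Write the equations: A + B + 2C = 0; 2A + B + 4C = -5; 3A + B + 8C = -16.
Subtracting the first from the second: A + 2C = -5.
Subtracting the second from the third: A + 4C = -11.
Solving: C = -3, A = 1, then B = 5.
Therefore h_{10} = 10 + 5 + (-3)·1024 = -3057.

-3057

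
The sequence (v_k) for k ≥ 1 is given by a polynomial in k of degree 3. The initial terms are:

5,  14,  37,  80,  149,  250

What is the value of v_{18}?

6142

1st diffs: 9, 23, 43, 69, 101.
2nd diffs: 14, 20, 26, 32.
3rd diffs: 6, 6, 6 (constant).
So v_k = k^3 + k^2 - k + 4.
Evaluating at k = 18 gives v_{18} = 6142.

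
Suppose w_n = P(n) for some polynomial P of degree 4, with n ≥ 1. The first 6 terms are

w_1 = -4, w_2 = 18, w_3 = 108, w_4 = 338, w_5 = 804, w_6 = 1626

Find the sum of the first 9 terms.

1st diffs: 22, 90, 230, 466, 822.
2nd diffs: 68, 140, 236, 356.
3rd diffs: 72, 96, 120.
4th diffs: 24, 24 (constant).
Newton forward-difference form: w_n = -4 + 22·C(n-1,1) + 68·C(n-1,2) + 72·C(n-1,3) + 24·C(n-1,4).
Continuing: 2948, 4938, 7788.
Summing n = 1..9 (9 terms) gives 18564.

18564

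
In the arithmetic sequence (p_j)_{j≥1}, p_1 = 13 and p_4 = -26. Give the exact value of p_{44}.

-546

Common difference d = (-26 - 13) / (4 - 1) = -13.
p_j = 13 + (j - 1)·(-13).
p_{44} = 13 + 43·(-13) = -546.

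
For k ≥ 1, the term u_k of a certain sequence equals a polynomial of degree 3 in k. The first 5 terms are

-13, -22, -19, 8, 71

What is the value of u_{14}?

4238

1st diffs: -9, 3, 27, 63.
2nd diffs: 12, 24, 36.
3rd diffs: 12, 12 (constant).
Newton forward-difference form: u_k = -13 + (-9)·C(k-1,1) + 12·C(k-1,2) + 12·C(k-1,3).
At k = 14: k-1 = 13, so u_{14} = -13 - 117 + 936 + 3432 = 4238.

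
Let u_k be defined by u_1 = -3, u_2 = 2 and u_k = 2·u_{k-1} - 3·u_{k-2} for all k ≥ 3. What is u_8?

-64

u_3 = 13; u_4 = 20; u_5 = 1; u_6 = -58; u_7 = -119; u_8 = -64.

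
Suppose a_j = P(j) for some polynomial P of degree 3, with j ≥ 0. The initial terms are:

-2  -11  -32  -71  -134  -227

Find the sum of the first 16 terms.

-18752

1st diffs: -9, -21, -39, -63, -93.
2nd diffs: -12, -18, -24, -30.
3rd diffs: -6, -6, -6 (constant).
Newton forward-difference form: a_j = -2 + (-9)·C(j,1) + (-12)·C(j,2) + (-6)·C(j,3).
Continuing: …, -356, -527, -746, -1019, …, a_{15} = -4127.
Summing j = 0..15 (16 terms) gives -18752.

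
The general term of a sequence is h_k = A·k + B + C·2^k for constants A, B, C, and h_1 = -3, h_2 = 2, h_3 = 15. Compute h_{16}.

262088

The three given values yield: A + B + 2C = -3; 2A + B + 4C = 2; 3A + B + 8C = 15.
Subtracting the first from the second: A + 2C = 5.
Subtracting the second from the third: A + 4C = 13.
Solving: C = 4, A = -3, then B = -8.
So h_k = -3·k + (-8) + 4·2^k; at k=16 this is 262088.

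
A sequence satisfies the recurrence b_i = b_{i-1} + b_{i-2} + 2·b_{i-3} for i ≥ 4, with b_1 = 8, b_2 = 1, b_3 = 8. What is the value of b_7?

Compute successive terms:
b_4 = 25; b_5 = 35; b_6 = 76; b_7 = 161.

161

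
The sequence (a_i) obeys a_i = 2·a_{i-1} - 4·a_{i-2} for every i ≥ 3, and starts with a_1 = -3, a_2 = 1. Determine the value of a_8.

64

Compute successive terms:
a_3 = 14  a_4 = 24  a_5 = -8  a_6 = -112  a_7 = -192  a_8 = 64.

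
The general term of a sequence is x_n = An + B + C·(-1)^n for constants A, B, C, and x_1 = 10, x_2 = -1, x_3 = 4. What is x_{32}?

The three given values yield: A + B - C = 10; 2A + B + C = -1; 3A + B - C = 4.
Subtracting the first from the second: A + 2C = -11.
Subtracting the second from the third: A - 2C = 5.
Solving: C = -4, A = -3, then B = 9.
Hence x_{32} = -3·32 + 9 + (-4)·1 = -91.

-91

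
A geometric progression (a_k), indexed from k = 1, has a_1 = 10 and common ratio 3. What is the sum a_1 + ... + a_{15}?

71744530

a_k = 10·3^(k-1).
S = 10·(3^15 - 1)/(3 - 1) = 10·(14348907 - 1)/(2) = 71744530.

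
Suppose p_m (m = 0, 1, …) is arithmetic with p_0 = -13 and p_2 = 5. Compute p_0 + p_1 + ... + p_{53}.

Common difference d = (5 - (-13)) / (2 - 0) = 9.
p_m = -13 + (m - 0)·9.
p_{53} = 464; S = 54·(-13 + 464)/2 = 12177.

12177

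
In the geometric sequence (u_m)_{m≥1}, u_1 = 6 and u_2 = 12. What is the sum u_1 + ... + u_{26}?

402653178

Common ratio r = 2.
u_m = 6·2^(m-1).
S = 6·(2^26 - 1)/(2 - 1) = 6·(67108864 - 1)/(1) = 402653178.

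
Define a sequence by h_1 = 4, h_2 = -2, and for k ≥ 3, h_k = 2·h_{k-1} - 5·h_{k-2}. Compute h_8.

Compute successive terms:
h_3 = -24; h_4 = -38; h_5 = 44; h_6 = 278; h_7 = 336; h_8 = -718.

-718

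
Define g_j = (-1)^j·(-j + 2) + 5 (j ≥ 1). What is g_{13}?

16

(-1)^13 = -1; -j + 2 at j=13 is -11; so g_{13} = 16.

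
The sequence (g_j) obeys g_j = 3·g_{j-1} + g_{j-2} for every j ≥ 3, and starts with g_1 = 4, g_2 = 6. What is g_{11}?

308902

Step forward from the initial values:
g_3 = 22;  g_4 = 72;  g_5 = 238;  g_6 = 786;  g_7 = 2596;  g_8 = 8574;  g_9 = 28318;  g_{10} = 93528;  g_{11} = 308902.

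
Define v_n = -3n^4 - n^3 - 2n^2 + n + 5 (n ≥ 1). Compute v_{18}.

-321385

v_{18} = -3·18^4 - 1·18^3 - 2·18^2 + 1·18 + 5 = -321385.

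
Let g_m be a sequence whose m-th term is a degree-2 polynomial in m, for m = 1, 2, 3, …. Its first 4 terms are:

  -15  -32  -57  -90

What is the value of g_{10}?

-456

1st diffs: -17, -25, -33.
2nd diffs: -8, -8 (constant).
Newton forward-difference form: g_m = -15 + (-17)·C(m-1,1) + (-8)·C(m-1,2).
At m = 10: m-1 = 9, so g_{10} = -15 - 153 - 288 = -456.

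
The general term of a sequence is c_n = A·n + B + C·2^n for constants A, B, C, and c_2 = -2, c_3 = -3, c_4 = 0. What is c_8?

220

The three given values yield: 2A + B + 4C = -2; 3A + B + 8C = -3; 4A + B + 16C = 0.
Subtracting the first from the second: A + 4C = -1.
Subtracting the second from the third: A + 8C = 3.
Solving: C = 1, A = -5, then B = 4.
Therefore c_8 = -40 + 4 + 1·256 = 220.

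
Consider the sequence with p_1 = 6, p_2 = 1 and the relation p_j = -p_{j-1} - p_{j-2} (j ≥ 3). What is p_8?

1

Compute successive terms:
p_3 = -7; p_4 = 6; p_5 = 1; p_6 = -7; p_7 = 6; p_8 = 1.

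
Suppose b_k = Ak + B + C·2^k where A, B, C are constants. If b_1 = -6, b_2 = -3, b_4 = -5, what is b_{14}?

Write the equations: A + B + 2C = -6; 2A + B + 4C = -3; 4A + B + 16C = -5.
Subtracting the first from the second: A + 2C = 3.
Subtracting the second from the third: 2A + 12C = -2.
Solving: C = -1, A = 5, then B = -9.
Hence b_{14} = 5·14 + (-9) + (-1)·16384 = -16323.

-16323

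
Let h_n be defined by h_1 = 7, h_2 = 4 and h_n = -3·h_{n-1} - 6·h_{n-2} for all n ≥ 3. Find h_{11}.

-69498

Step forward from the initial values:
h_3 = -54, h_4 = 138, h_5 = -90, h_6 = -558, h_7 = 2214, h_8 = -3294, h_9 = -3402, h_{10} = 29970, h_{11} = -69498.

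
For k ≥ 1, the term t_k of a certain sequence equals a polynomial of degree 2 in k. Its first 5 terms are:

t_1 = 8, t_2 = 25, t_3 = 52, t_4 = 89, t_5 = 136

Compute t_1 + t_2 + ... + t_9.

1st diffs: 17, 27, 37, 47.
2nd diffs: 10, 10, 10 (constant).
Newton forward-difference form: t_k = 8 + 17·C(k-1,1) + 10·C(k-1,2).
Continuing: 193, 260, 337, 424.
Summing k = 1..9 (9 terms) gives 1524.

1524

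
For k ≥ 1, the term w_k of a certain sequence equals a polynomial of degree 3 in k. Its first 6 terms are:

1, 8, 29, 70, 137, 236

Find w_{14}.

1st diffs: 7, 21, 41, 67, 99.
2nd diffs: 14, 20, 26, 32.
3rd diffs: 6, 6, 6 (constant).
Newton forward-difference form: w_k = 1 + 7·C(k-1,1) + 14·C(k-1,2) + 6·C(k-1,3).
At k = 14: k-1 = 13, so w_{14} = 1 + 91 + 1092 + 1716 = 2900.

2900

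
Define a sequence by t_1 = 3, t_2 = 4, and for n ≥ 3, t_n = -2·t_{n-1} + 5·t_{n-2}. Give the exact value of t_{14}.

Iterate the recurrence:
t_3 = 7, t_4 = 6, t_5 = 23, …, t_{11} = 17087, t_{12} = -58354, t_{13} = 202143, t_{14} = -696056.

-696056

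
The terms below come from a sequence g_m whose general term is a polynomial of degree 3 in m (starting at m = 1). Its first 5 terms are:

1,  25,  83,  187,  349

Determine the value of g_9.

1st diffs: 24, 58, 104, 162.
2nd diffs: 34, 46, 58.
3rd diffs: 12, 12 (constant).
So g_m = 2m^3 + 5m^2 - 5m - 1.
Evaluating at m = 9 gives g_9 = 1817.

1817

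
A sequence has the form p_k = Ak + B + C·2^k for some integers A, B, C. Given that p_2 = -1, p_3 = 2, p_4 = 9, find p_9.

At k = 2, 3, 4: 2A + B + 4C = -1; 3A + B + 8C = 2; 4A + B + 16C = 9.
Subtracting the first from the second: A + 4C = 3.
Subtracting the second from the third: A + 8C = 7.
Solving: C = 1, A = -1, then B = -3.
Hence p_9 = -1·9 + (-3) + 1·512 = 500.

500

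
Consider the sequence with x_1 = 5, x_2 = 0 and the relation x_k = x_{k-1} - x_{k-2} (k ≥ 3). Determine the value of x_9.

-5

x_3 = -5  x_4 = -5  x_5 = 0  x_6 = 5  x_7 = 5  x_8 = 0  x_9 = -5.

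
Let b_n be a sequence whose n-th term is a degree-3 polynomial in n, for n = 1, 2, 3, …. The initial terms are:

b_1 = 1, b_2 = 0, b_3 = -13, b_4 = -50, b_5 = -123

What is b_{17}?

1st diffs: -1, -13, -37, -73.
2nd diffs: -12, -24, -36.
3rd diffs: -12, -12 (constant).
Newton forward-difference form: b_n = 1 + (-1)·C(n-1,1) + (-12)·C(n-1,2) + (-12)·C(n-1,3).
At n = 17: n-1 = 16, so b_{17} = 1 - 16 - 1440 - 6720 = -8175.

-8175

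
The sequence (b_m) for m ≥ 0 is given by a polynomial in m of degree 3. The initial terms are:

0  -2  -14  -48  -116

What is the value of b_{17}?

-9554

1st diffs: -2, -12, -34, -68.
2nd diffs: -10, -22, -34.
3rd diffs: -12, -12 (constant).
Newton forward-difference form: b_m = (-2)·C(m,1) + (-10)·C(m,2) + (-12)·C(m,3).
At m = 17: m = 17, so b_{17} = -34 - 1360 - 8160 = -9554.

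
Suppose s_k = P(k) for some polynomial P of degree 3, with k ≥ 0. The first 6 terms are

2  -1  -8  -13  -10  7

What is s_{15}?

2267

1st diffs: -3, -7, -5, 3, 17.
2nd diffs: -4, 2, 8, 14.
3rd diffs: 6, 6, 6 (constant).
Newton forward-difference form: s_k = 2 + (-3)·C(k,1) + (-4)·C(k,2) + 6·C(k,3).
At k = 15: k = 15, so s_{15} = 2 - 45 - 420 + 2730 = 2267.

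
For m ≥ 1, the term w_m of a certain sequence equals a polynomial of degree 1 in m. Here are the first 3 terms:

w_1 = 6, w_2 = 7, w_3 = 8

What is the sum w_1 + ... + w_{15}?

1st diffs: 1, 1 (constant).
So w_m = m + 5.
Continuing: …, 9, 10, 11, 12, …, w_{15} = 20.
Summing m = 1..15 (15 terms) gives 195.

195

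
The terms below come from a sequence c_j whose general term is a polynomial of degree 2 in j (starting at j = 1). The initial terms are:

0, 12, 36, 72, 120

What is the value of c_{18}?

1st diffs: 12, 24, 36, 48.
2nd diffs: 12, 12, 12 (constant).
So c_j = 6j^2 - 6j.
Evaluating at j = 18 gives c_{18} = 1836.

1836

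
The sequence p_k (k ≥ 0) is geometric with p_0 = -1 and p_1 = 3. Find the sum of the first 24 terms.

70607384120

Common ratio r = -3.
p_k = (-1)·(-3)^(k-0).
S = (-1)·((-3)^24 - 1)/(-3 - 1) = (-1)·(282429536481 - 1)/(-4) = 70607384120.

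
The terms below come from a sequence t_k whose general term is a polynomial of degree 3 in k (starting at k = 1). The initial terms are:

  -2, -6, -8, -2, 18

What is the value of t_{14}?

1st diffs: -4, -2, 6, 20.
2nd diffs: 2, 8, 14.
3rd diffs: 6, 6 (constant).
Newton forward-difference form: t_k = -2 + (-4)·C(k-1,1) + 2·C(k-1,2) + 6·C(k-1,3).
At k = 14: k-1 = 13, so t_{14} = -2 - 52 + 156 + 1716 = 1818.

1818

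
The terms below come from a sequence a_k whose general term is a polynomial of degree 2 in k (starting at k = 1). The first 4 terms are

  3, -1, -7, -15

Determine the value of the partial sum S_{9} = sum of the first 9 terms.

-285

1st diffs: -4, -6, -8.
2nd diffs: -2, -2 (constant).
Newton forward-difference form: a_k = 3 + (-4)·C(k-1,1) + (-2)·C(k-1,2).
Continuing: …, -25, -37, -51, -67, …, a_9 = -85.
Summing k = 1..9 (9 terms) gives -285.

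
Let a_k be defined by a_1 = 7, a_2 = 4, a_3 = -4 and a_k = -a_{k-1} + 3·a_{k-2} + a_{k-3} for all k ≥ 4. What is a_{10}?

1928

Compute successive terms:
a_4 = 23; a_5 = -31; a_6 = 96; a_7 = -166; a_8 = 423; a_9 = -825; a_{10} = 1928.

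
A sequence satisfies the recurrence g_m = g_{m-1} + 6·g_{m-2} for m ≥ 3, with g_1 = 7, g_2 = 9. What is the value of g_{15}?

22040979

Step forward from the initial values:
g_3 = 51; g_4 = 105; g_5 = 411; …; g_{12} = 809961; g_{13} = 2454459; g_{14} = 7314225; g_{15} = 22040979.
(Characteristic roots are 3 and -2.)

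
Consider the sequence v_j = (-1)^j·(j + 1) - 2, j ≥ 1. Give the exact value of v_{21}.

-24

(-1)^21 = -1; j + 1 at j=21 is 22; so v_{21} = -24.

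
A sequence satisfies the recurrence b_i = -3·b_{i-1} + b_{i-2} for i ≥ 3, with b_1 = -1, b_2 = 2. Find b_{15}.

Step forward from the initial values:
b_3 = -7; b_4 = 23; b_5 = -76; …; b_{12} = 325799; b_{13} = -1076041; b_{14} = 3553922; b_{15} = -11737807.

-11737807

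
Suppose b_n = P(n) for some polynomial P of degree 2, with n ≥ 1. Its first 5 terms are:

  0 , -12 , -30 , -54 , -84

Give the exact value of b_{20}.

1st diffs: -12, -18, -24, -30.
2nd diffs: -6, -6, -6 (constant).
Newton forward-difference form: b_n = (-12)·C(n-1,1) + (-6)·C(n-1,2).
At n = 20: n-1 = 19, so b_{20} = -228 - 1026 = -1254.

-1254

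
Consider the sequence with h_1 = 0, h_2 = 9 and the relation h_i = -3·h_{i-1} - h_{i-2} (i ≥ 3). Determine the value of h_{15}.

-2860299

Step forward from the initial values:
h_3 = -27  h_4 = 72  h_5 = -189  …  h_{12} = 159399  h_{13} = -417312  h_{14} = 1092537  h_{15} = -2860299.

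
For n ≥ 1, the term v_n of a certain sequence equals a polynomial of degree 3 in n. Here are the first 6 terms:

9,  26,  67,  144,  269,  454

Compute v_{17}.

1st diffs: 17, 41, 77, 125, 185.
2nd diffs: 24, 36, 48, 60.
3rd diffs: 12, 12, 12 (constant).
Newton forward-difference form: v_n = 9 + 17·C(n-1,1) + 24·C(n-1,2) + 12·C(n-1,3).
At n = 17: n-1 = 16, so v_{17} = 9 + 272 + 2880 + 6720 = 9881.

9881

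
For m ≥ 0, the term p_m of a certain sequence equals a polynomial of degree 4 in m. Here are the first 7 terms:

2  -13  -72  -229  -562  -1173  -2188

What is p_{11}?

1st diffs: -15, -59, -157, -333, -611, -1015.
2nd diffs: -44, -98, -176, -278, -404.
3rd diffs: -54, -78, -102, -126.
4th diffs: -24, -24, -24 (constant).
Newton forward-difference form: p_m = 2 + (-15)·C(m,1) + (-44)·C(m,2) + (-54)·C(m,3) + (-24)·C(m,4).
At m = 11: m = 11, so p_{11} = 2 - 165 - 2420 - 8910 - 7920 = -19413.

-19413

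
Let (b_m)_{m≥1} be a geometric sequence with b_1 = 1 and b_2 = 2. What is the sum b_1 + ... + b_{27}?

Common ratio r = 2.
b_m = 1·2^(m-1).
S = 1·(2^27 - 1)/(2 - 1) = 1·(134217728 - 1)/(1) = 134217727.

134217727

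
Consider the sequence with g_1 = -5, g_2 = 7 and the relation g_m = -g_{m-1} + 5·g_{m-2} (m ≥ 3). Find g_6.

562

Step forward from the initial values:
g_3 = -32  g_4 = 67  g_5 = -227  g_6 = 562.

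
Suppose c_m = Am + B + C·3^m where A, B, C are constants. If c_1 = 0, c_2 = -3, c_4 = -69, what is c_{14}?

At m = 1, 2, 4: A + B + 3C = 0; 2A + B + 9C = -3; 4A + B + 81C = -69.
Subtracting the first from the second: A + 6C = -3.
Subtracting the second from the third: 2A + 72C = -66.
Solving: C = -1, A = 3, then B = 0.
Therefore c_{14} = 42 + 0 + (-1)·4782969 = -4782927.

-4782927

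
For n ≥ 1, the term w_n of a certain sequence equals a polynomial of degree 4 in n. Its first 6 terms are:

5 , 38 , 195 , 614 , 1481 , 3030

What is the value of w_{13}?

1st diffs: 33, 157, 419, 867, 1549.
2nd diffs: 124, 262, 448, 682.
3rd diffs: 138, 186, 234.
4th diffs: 48, 48 (constant).
Newton forward-difference form: w_n = 5 + 33·C(n-1,1) + 124·C(n-1,2) + 138·C(n-1,3) + 48·C(n-1,4).
At n = 13: n-1 = 12, so w_{13} = 5 + 396 + 8184 + 30360 + 23760 = 62705.

62705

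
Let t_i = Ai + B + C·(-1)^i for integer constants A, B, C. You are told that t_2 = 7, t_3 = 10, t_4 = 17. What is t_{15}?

70

Plug in i = 2, 3, 4: 2A + B + C = 7; 3A + B - C = 10; 4A + B + C = 17.
Subtracting the first from the second: A - 2C = 3.
Subtracting the second from the third: A + 2C = 7.
Solving: C = 1, A = 5, then B = -4.
Therefore t_{15} = 75 + (-4) + 1·(-1) = 70.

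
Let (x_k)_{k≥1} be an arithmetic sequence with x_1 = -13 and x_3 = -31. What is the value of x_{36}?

Common difference d = (-31 - (-13)) / (3 - 1) = -9.
x_k = -13 + (k - 1)·(-9).
x_{36} = -13 + 35·(-9) = -328.

-328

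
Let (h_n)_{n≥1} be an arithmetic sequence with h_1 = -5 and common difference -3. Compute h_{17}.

-53

h_n = -5 + (n - 1)·(-3).
h_{17} = -5 + 16·(-3) = -53.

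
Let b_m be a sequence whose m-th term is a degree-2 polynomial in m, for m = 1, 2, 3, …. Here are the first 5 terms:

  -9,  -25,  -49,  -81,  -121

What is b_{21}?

1st diffs: -16, -24, -32, -40.
2nd diffs: -8, -8, -8 (constant).
So b_m = -4m^2 - 4m - 1.
Evaluating at m = 21 gives b_{21} = -1849.

-1849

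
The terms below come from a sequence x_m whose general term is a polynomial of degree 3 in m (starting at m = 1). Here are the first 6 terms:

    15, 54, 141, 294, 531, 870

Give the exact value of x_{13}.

7611

1st diffs: 39, 87, 153, 237, 339.
2nd diffs: 48, 66, 84, 102.
3rd diffs: 18, 18, 18 (constant).
Newton forward-difference form: x_m = 15 + 39·C(m-1,1) + 48·C(m-1,2) + 18·C(m-1,3).
At m = 13: m-1 = 12, so x_{13} = 15 + 468 + 3168 + 3960 = 7611.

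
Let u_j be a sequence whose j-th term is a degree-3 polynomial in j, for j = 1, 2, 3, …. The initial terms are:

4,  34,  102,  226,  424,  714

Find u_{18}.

17922

1st diffs: 30, 68, 124, 198, 290.
2nd diffs: 38, 56, 74, 92.
3rd diffs: 18, 18, 18 (constant).
Newton forward-difference form: u_j = 4 + 30·C(j-1,1) + 38·C(j-1,2) + 18·C(j-1,3).
At j = 18: j-1 = 17, so u_{18} = 4 + 510 + 5168 + 12240 = 17922.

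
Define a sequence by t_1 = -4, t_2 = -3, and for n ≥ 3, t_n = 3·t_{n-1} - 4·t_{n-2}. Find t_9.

Iterate the recurrence:
t_3 = 7, t_4 = 33, t_5 = 71, t_6 = 81, t_7 = -41, t_8 = -447, t_9 = -1177.

-1177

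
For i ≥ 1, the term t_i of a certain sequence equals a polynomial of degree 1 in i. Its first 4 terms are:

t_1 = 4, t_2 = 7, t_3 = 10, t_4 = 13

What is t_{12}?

1st diffs: 3, 3, 3 (constant).
So t_i = 3i + 1.
Evaluating at i = 12 gives t_{12} = 37.

37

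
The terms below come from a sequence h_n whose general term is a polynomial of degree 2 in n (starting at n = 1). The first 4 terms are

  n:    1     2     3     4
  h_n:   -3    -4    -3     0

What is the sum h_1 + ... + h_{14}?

1st diffs: -1, 1, 3.
2nd diffs: 2, 2 (constant).
Newton forward-difference form: h_n = -3 + (-1)·C(n-1,1) + 2·C(n-1,2).
Continuing: …, 5, 12, 21, 32, …, h_{14} = 140.
Summing n = 1..14 (14 terms) gives 595.

595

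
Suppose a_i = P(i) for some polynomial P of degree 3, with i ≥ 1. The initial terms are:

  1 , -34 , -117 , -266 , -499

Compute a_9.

1st diffs: -35, -83, -149, -233.
2nd diffs: -48, -66, -84.
3rd diffs: -18, -18 (constant).
Newton forward-difference form: a_i = 1 + (-35)·C(i-1,1) + (-48)·C(i-1,2) + (-18)·C(i-1,3).
At i = 9: i-1 = 8, so a_9 = 1 - 280 - 1344 - 1008 = -2631.

-2631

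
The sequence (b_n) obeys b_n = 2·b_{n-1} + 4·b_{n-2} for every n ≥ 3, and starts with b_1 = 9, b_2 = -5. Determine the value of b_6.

464

Step forward from the initial values:
b_3 = 26; b_4 = 32; b_5 = 168; b_6 = 464.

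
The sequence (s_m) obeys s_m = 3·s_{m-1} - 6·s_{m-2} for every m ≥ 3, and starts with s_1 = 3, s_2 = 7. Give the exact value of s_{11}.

Compute successive terms:
s_3 = 3, s_4 = -33, s_5 = -117, s_6 = -153, s_7 = 243, s_8 = 1647, s_9 = 3483, s_{10} = 567, s_{11} = -19197.

-19197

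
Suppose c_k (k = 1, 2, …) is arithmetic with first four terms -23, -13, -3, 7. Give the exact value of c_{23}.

197

Common difference d = 10.
c_k = -23 + (k - 1)·10.
c_{23} = -23 + 22·10 = 197.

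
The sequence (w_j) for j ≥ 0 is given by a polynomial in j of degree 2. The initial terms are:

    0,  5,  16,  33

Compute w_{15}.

1st diffs: 5, 11, 17.
2nd diffs: 6, 6 (constant).
So w_j = 3j^2 + 2j.
Evaluating at j = 15 gives w_{15} = 705.

705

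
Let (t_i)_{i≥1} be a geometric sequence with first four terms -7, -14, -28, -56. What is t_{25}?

Common ratio r = 2.
t_i = (-7)·2^(i-1).
t_{25} = (-7)·2^24 = -117440512.

-117440512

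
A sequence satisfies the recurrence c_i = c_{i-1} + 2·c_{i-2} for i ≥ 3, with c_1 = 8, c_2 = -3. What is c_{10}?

847

Iterate the recurrence:
c_3 = 13  c_4 = 7  c_5 = 33  c_6 = 47  c_7 = 113  c_8 = 207  c_9 = 433  c_{10} = 847.
(Characteristic roots are 2 and -1.)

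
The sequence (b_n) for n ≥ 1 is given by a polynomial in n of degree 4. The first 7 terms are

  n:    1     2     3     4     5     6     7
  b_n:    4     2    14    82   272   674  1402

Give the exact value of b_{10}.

7042

1st diffs: -2, 12, 68, 190, 402, 728.
2nd diffs: 14, 56, 122, 212, 326.
3rd diffs: 42, 66, 90, 114.
4th diffs: 24, 24, 24 (constant).
So b_n = n^4 - 3n^3 + 4n + 2.
Evaluating at n = 10 gives b_{10} = 7042.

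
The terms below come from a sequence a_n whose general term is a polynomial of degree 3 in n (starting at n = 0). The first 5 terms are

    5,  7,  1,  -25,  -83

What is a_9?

-1273

1st diffs: 2, -6, -26, -58.
2nd diffs: -8, -20, -32.
3rd diffs: -12, -12 (constant).
Newton forward-difference form: a_n = 5 + 2·C(n,1) + (-8)·C(n,2) + (-12)·C(n,3).
At n = 9: n = 9, so a_9 = 5 + 18 - 288 - 1008 = -1273.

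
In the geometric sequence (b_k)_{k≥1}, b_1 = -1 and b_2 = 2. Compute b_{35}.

-17179869184

Common ratio r = -2.
b_k = (-1)·(-2)^(k-1).
b_{35} = (-1)·(-2)^34 = -17179869184.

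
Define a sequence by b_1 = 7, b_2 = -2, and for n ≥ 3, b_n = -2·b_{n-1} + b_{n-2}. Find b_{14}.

-163942

Step forward from the initial values:
b_3 = 11; b_4 = -24; b_5 = 59; …; b_{11} = 11651; b_{12} = -28128; b_{13} = 67907; b_{14} = -163942.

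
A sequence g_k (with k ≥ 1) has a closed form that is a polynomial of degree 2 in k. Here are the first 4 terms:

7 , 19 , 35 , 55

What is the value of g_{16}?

607

1st diffs: 12, 16, 20.
2nd diffs: 4, 4 (constant).
So g_k = 2k^2 + 6k - 1.
Evaluating at k = 16 gives g_{16} = 607.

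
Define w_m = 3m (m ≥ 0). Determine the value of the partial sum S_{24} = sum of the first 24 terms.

Over m = 0..23: Σm = 276.
Total = (3)·276 = 828.

828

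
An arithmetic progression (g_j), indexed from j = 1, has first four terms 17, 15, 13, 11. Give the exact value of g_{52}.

-85

Common difference d = -2.
g_j = 17 + (j - 1)·(-2).
g_{52} = 17 + 51·(-2) = -85.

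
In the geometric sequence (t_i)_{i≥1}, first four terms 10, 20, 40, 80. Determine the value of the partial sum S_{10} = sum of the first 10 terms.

10230

Common ratio r = 2.
t_i = 10·2^(i-1).
S = 10·(2^10 - 1)/(2 - 1) = 10·(1024 - 1)/(1) = 10230.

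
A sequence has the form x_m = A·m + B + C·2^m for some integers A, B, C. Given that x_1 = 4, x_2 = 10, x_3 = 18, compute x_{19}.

524362

The three given values yield: A + B + 2C = 4; 2A + B + 4C = 10; 3A + B + 8C = 18.
Subtracting the first from the second: A + 2C = 6.
Subtracting the second from the third: A + 4C = 8.
Solving: C = 1, A = 4, then B = -2.
Hence x_{19} = 4·19 + (-2) + 1·524288 = 524362.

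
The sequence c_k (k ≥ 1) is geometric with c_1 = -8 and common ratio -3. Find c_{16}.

114791256

c_k = (-8)·(-3)^(k-1).
c_{16} = (-8)·(-3)^15 = 114791256.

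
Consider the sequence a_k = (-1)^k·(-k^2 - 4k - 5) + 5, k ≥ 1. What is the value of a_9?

127

(-1)^9 = -1; -k^2 - 4k - 5 at k=9 is -122; so a_9 = 127.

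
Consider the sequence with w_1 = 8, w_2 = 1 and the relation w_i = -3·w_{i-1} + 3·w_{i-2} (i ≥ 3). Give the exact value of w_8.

Iterate the recurrence:
w_3 = 21, w_4 = -60, w_5 = 243, w_6 = -909, w_7 = 3456, w_8 = -13095.

-13095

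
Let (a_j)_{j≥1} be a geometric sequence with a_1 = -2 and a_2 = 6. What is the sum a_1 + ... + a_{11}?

-88574

Common ratio r = -3.
a_j = (-2)·(-3)^(j-1).
S = (-2)·((-3)^11 - 1)/(-3 - 1) = (-2)·(-177147 - 1)/(-4) = -88574.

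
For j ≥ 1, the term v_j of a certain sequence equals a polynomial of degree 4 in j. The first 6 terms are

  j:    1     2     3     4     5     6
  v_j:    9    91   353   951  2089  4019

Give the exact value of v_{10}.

26379

1st diffs: 82, 262, 598, 1138, 1930.
2nd diffs: 180, 336, 540, 792.
3rd diffs: 156, 204, 252.
4th diffs: 48, 48 (constant).
Newton forward-difference form: v_j = 9 + 82·C(j-1,1) + 180·C(j-1,2) + 156·C(j-1,3) + 48·C(j-1,4).
At j = 10: j-1 = 9, so v_{10} = 9 + 738 + 6480 + 13104 + 6048 = 26379.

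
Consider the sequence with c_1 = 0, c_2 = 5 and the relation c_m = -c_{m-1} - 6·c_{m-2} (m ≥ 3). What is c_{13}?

Compute successive terms:
c_3 = -5  c_4 = -25  c_5 = 55  …  c_{10} = -1825  c_{11} = -14345  c_{12} = 25295  c_{13} = 60775.

60775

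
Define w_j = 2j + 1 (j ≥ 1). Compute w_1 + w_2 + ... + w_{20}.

440

Over j = 1..20: Σj = 210.
Total = (2)·210 + (1)·20 = 440.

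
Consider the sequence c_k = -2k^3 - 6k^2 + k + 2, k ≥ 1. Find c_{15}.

-8083

c_{15} = -2·15^3 - 6·15^2 + 1·15 + 2 = -8083.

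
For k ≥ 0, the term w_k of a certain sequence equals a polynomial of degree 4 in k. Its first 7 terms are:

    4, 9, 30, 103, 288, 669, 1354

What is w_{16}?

1st diffs: 5, 21, 73, 185, 381, 685.
2nd diffs: 16, 52, 112, 196, 304.
3rd diffs: 36, 60, 84, 108.
4th diffs: 24, 24, 24 (constant).
Newton forward-difference form: w_k = 4 + 5·C(k,1) + 16·C(k,2) + 36·C(k,3) + 24·C(k,4).
At k = 16: k = 16, so w_{16} = 4 + 80 + 1920 + 20160 + 43680 = 65844.

65844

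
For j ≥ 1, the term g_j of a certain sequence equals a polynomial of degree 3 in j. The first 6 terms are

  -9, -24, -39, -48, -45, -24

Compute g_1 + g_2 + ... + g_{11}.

1st diffs: -15, -15, -9, 3, 21.
2nd diffs: 0, 6, 12, 18.
3rd diffs: 6, 6, 6 (constant).
So g_j = j^3 - 6j^2 - 4j.
Continuing: …, 21, 96, 207, 360, …, g_{11} = 561.
Summing j = 1..11 (11 terms) gives 1056.

1056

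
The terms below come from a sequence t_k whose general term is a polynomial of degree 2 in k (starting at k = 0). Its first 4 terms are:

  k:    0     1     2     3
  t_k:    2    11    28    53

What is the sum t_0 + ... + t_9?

1385

1st diffs: 9, 17, 25.
2nd diffs: 8, 8 (constant).
So t_k = 4k^2 + 5k + 2.
Continuing: …, 86, 127, 176, 233, …, t_9 = 371.
Summing k = 0..9 (10 terms) gives 1385.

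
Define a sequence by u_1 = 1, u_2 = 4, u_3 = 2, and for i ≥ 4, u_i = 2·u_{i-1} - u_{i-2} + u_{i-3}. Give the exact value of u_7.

Compute successive terms:
u_4 = 1, u_5 = 4, u_6 = 9, u_7 = 15.

15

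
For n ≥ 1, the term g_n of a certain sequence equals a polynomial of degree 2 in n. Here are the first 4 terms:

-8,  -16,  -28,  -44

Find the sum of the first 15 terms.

-2780

1st diffs: -8, -12, -16.
2nd diffs: -4, -4 (constant).
Newton forward-difference form: g_n = -8 + (-8)·C(n-1,1) + (-4)·C(n-1,2).
Continuing: …, -64, -88, -116, -148, …, g_{15} = -484.
Summing n = 1..15 (15 terms) gives -2780.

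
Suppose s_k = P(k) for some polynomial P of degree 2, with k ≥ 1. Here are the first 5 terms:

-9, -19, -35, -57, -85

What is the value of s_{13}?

-525

1st diffs: -10, -16, -22, -28.
2nd diffs: -6, -6, -6 (constant).
Newton forward-difference form: s_k = -9 + (-10)·C(k-1,1) + (-6)·C(k-1,2).
At k = 13: k-1 = 12, so s_{13} = -9 - 120 - 396 = -525.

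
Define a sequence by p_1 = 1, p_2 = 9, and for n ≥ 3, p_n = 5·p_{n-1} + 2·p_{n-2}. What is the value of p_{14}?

5065846821

Iterate the recurrence:
p_3 = 47, p_4 = 253, p_5 = 1359, …, p_{11} = 32672007, p_{12} = 175523213, p_{13} = 942960079, p_{14} = 5065846821.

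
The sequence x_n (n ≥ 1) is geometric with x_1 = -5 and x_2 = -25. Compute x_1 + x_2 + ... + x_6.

-19530

Common ratio r = 5.
x_n = (-5)·5^(n-1).
S = (-5)·(5^6 - 1)/(5 - 1) = (-5)·(15625 - 1)/(4) = -19530.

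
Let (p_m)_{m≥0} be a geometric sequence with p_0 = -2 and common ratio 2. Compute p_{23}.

-16777216

p_m = (-2)·2^(m-0).
p_{23} = (-2)·2^23 = -16777216.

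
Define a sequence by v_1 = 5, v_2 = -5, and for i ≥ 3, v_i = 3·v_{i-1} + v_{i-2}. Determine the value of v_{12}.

Compute successive terms:
v_3 = -10;  v_4 = -35;  v_5 = -115;  v_6 = -380;  v_7 = -1255;  v_8 = -4145;  v_9 = -13690;  v_{10} = -45215;  v_{11} = -149335;  v_{12} = -493220.

-493220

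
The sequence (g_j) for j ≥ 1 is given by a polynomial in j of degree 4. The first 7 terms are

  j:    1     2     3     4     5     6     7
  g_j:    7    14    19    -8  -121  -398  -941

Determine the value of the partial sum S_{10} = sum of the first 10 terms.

-12203

1st diffs: 7, 5, -27, -113, -277, -543.
2nd diffs: -2, -32, -86, -164, -266.
3rd diffs: -30, -54, -78, -102.
4th diffs: -24, -24, -24 (constant).
So g_j = -j^4 + 5j^3 - 6j^2 + 5j + 4.
Continuing: -1876, -3353, -5546.
Summing j = 1..10 (10 terms) gives -12203.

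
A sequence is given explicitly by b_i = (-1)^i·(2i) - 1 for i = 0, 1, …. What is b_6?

11

(-1)^6 = 1; 2i at i=6 is 12; so b_6 = 11.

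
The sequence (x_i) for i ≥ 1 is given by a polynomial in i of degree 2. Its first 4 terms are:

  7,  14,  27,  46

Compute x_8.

1st diffs: 7, 13, 19.
2nd diffs: 6, 6 (constant).
Newton forward-difference form: x_i = 7 + 7·C(i-1,1) + 6·C(i-1,2).
At i = 8: i-1 = 7, so x_8 = 7 + 49 + 126 = 182.

182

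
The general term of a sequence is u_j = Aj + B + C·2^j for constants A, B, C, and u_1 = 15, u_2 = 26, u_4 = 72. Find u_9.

1585

The three given values yield: A + B + 2C = 15; 2A + B + 4C = 26; 4A + B + 16C = 72.
Subtracting the first from the second: A + 2C = 11.
Subtracting the second from the third: 2A + 12C = 46.
Solving: C = 3, A = 5, then B = 4.
Hence u_9 = 5·9 + 4 + 3·512 = 1585.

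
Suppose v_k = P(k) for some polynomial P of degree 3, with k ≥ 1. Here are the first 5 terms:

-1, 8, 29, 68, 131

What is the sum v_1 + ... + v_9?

1st diffs: 9, 21, 39, 63.
2nd diffs: 12, 18, 24.
3rd diffs: 6, 6 (constant).
Newton forward-difference form: v_k = -1 + 9·C(k-1,1) + 12·C(k-1,2) + 6·C(k-1,3).
Continuing: 224, 353, 524, 743.
Summing k = 1..9 (9 terms) gives 2079.

2079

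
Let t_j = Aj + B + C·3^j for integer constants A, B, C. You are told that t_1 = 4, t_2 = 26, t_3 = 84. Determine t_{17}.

387420548

Plug in j = 1, 2, 3: A + B + 3C = 4; 2A + B + 9C = 26; 3A + B + 27C = 84.
Subtracting the first from the second: A + 6C = 22.
Subtracting the second from the third: A + 18C = 58.
Solving: C = 3, A = 4, then B = -9.
Hence t_{17} = 4·17 + (-9) + 3·129140163 = 387420548.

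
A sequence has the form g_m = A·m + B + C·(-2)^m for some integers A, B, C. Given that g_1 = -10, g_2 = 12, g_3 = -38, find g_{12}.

The three given values yield: A + B - 2C = -10; 2A + B + 4C = 12; 3A + B - 8C = -38.
Subtracting the first from the second: A + 6C = 22.
Subtracting the second from the third: A - 12C = -50.
Solving: C = 4, A = -2, then B = 0.
So g_m = -2·m + 0 + 4·(-2)^m; at m=12 this is 16360.

16360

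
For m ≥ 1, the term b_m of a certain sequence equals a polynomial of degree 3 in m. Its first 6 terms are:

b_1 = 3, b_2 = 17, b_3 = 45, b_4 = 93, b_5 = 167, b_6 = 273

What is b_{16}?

4413

1st diffs: 14, 28, 48, 74, 106.
2nd diffs: 14, 20, 26, 32.
3rd diffs: 6, 6, 6 (constant).
So b_m = m^3 + m^2 + 4m - 3.
Evaluating at m = 16 gives b_{16} = 4413.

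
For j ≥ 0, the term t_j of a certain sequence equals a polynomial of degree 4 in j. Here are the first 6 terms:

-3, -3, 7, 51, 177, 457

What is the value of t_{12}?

1st diffs: 0, 10, 44, 126, 280.
2nd diffs: 10, 34, 82, 154.
3rd diffs: 24, 48, 72.
4th diffs: 24, 24 (constant).
Newton forward-difference form: t_j = -3 + 10·C(j,2) + 24·C(j,3) + 24·C(j,4).
At j = 12: j = 12, so t_{12} = -3 + 660 + 5280 + 11880 = 17817.

17817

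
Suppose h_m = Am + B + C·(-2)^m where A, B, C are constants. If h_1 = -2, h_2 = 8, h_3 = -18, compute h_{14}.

Write the equations: A + B - 2C = -2; 2A + B + 4C = 8; 3A + B - 8C = -18.
Subtracting the first from the second: A + 6C = 10.
Subtracting the second from the third: A - 12C = -26.
Solving: C = 2, A = -2, then B = 4.
Therefore h_{14} = -28 + 4 + 2·16384 = 32744.

32744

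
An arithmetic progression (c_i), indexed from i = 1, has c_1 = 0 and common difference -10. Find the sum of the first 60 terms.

c_i = 0 + (i - 1)·(-10).
c_{60} = -590; S = 60·(0 + (-590))/2 = -17700.

-17700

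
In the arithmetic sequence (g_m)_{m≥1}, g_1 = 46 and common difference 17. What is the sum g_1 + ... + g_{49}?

22246

g_m = 46 + (m - 1)·17.
g_{49} = 862; S = 49·(46 + 862)/2 = 22246.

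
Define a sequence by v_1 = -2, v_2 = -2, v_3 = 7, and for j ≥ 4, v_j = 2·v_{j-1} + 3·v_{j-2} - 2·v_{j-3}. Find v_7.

Step forward from the initial values:
v_4 = 12; v_5 = 49; v_6 = 120; v_7 = 363.

363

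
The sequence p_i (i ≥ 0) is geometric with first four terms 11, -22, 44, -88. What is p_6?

704

Common ratio r = -2.
p_i = 11·(-2)^(i-0).
p_6 = 11·(-2)^6 = 704.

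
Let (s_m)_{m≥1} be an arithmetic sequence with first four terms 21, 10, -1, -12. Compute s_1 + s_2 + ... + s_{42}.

-8589

Common difference d = -11.
s_m = 21 + (m - 1)·(-11).
s_{42} = -430; S = 42·(21 + (-430))/2 = -8589.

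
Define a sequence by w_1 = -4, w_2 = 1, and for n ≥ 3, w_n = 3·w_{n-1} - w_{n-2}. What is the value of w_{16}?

w_3 = 7, w_4 = 20, w_5 = 53, …, w_{13} = 117212, w_{14} = 306865, w_{15} = 803383, w_{16} = 2103284.

2103284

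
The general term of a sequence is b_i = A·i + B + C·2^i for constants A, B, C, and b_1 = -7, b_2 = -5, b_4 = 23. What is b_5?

The three given values yield: A + B + 2C = -7; 2A + B + 4C = -5; 4A + B + 16C = 23.
Subtracting the first from the second: A + 2C = 2.
Subtracting the second from the third: 2A + 12C = 28.
Solving: C = 3, A = -4, then B = -9.
So b_i = -4·i + (-9) + 3·2^i; at i=5 this is 67.

67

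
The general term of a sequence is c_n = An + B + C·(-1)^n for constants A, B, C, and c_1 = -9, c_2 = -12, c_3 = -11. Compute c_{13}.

-21

Write the equations: A + B - C = -9; 2A + B + C = -12; 3A + B - C = -11.
Subtracting the first from the second: A + 2C = -3.
Subtracting the second from the third: A - 2C = 1.
Solving: C = -1, A = -1, then B = -9.
So c_n = -1·n + (-9) + (-1)·(-1)^n; at n=13 this is -21.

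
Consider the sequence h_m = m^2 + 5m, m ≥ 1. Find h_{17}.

374

h_{17} = 1·17^2 + 5·17 = 374.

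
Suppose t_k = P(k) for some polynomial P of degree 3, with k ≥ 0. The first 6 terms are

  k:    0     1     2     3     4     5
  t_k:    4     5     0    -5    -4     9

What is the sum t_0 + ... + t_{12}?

2704

1st diffs: 1, -5, -5, 1, 13.
2nd diffs: -6, 0, 6, 12.
3rd diffs: 6, 6, 6 (constant).
Newton forward-difference form: t_k = 4 + 1·C(k,1) + (-6)·C(k,2) + 6·C(k,3).
Continuing: …, 40, 95, 180, 301, …, t_{12} = 940.
Summing k = 0..12 (13 terms) gives 2704.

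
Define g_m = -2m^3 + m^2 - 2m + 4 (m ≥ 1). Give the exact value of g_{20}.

-15636

g_{20} = -2·20^3 + 1·20^2 - 2·20 + 4 = -15636.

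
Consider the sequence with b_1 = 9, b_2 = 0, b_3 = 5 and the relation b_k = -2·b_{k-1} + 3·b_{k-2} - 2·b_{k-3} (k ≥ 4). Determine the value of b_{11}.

Compute successive terms:
b_4 = -28, b_5 = 71, b_6 = -236, b_7 = 741, b_8 = -2332, b_9 = 7359, b_{10} = -23196, b_{11} = 73133.

73133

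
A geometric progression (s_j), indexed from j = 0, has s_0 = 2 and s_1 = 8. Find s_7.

32768

Common ratio r = 4.
s_j = 2·4^(j-0).
s_7 = 2·4^7 = 32768.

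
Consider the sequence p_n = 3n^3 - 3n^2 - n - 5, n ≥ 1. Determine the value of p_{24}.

39715

p_{24} = 3·24^3 - 3·24^2 - 1·24 - 5 = 39715.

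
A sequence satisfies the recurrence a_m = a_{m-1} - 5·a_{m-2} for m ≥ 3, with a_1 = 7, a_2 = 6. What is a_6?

381

Step forward from the initial values:
a_3 = -29, a_4 = -59, a_5 = 86, a_6 = 381.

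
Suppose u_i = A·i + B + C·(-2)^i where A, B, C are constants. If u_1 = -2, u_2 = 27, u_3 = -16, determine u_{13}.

At i = 1, 2, 3: A + B - 2C = -2; 2A + B + 4C = 27; 3A + B - 8C = -16.
Subtracting the first from the second: A + 6C = 29.
Subtracting the second from the third: A - 12C = -43.
Solving: C = 4, A = 5, then B = 1.
Hence u_{13} = 5·13 + 1 + 4·(-8192) = -32702.

-32702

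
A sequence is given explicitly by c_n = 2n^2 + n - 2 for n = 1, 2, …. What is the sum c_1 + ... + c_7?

Over n = 1..7: Σn = 28, Σn² = 140.
Total = (2)·140 + (1)·28 + (-2)·7 = 294.

294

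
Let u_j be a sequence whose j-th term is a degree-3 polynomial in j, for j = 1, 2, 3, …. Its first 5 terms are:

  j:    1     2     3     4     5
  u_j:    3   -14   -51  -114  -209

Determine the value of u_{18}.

1st diffs: -17, -37, -63, -95.
2nd diffs: -20, -26, -32.
3rd diffs: -6, -6 (constant).
Newton forward-difference form: u_j = 3 + (-17)·C(j-1,1) + (-20)·C(j-1,2) + (-6)·C(j-1,3).
At j = 18: j-1 = 17, so u_{18} = 3 - 289 - 2720 - 4080 = -7086.

-7086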